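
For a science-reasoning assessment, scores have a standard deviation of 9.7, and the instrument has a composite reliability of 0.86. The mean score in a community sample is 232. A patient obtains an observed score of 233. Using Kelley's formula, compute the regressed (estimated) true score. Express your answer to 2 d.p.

T̂ = r·X + (1 − r)·M = 0.86000·233 + 0.14000·232 = 200.38000 + 32.48000 ≈ 232.86000

232.86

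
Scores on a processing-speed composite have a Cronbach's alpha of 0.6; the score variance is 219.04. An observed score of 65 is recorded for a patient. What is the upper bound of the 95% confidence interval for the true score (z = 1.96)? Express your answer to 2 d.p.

SD = √219.04 = 14.800
SEM = 14.800*√(1 − 0.600) ≈ 9.360
Half-width = 1.96*9.360 ≈ 18.346
Upper bound: 65 + 18.346 = 83.346

83.35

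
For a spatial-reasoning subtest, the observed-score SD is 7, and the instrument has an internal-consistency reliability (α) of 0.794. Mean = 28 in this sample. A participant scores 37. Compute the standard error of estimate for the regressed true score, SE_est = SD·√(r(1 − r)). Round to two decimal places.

2.83

SE_est = 7.0000×√(0.7940×0.2060) ≈ 2.8310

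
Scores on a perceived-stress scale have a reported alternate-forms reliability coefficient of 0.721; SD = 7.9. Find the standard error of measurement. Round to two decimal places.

4.17

SEM = 7.9000 * √(1 − 0.7210) = 7.9000 * √0.2790 ≃ 7.9000 * 0.5282 ≃ 4.1728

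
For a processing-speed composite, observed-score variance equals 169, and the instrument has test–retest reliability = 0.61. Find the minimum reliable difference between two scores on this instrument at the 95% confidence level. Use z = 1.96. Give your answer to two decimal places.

22.50

σ = 169^(1/2) = 13.0000
SEM = 13.0000 · √(1 − 0.6100) = 13.0000 · √0.3900 ≈ 13.0000 · 0.6245 ≈ 8.1185
SE_diff = SEM · √2 ≈ 8.1185 · 1.4142 ≈ 11.4813
Minimum reliable difference = 1.96 · SE_diff ≈ 1.96 · 11.4813 ≈ 22.5033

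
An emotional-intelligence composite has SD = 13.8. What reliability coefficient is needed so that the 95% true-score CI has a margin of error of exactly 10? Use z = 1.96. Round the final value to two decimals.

Required SEM = 10 / 1.96 ≈ 5.1020
r = 1 − (SEM / SD)² = 1 − (5.1020 / 13.8)² ≈ 1 − 0.1367 ≈ 0.8633

0.86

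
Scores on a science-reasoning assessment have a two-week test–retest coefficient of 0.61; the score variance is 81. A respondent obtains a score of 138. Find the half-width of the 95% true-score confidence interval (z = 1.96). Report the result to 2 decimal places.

σ = 81^(1/2) = 9.00000
SEM = 9.00000×√(1 − 0.61000) ≈ 5.62050
1.96 × SEM ≈ 11.01618

11.02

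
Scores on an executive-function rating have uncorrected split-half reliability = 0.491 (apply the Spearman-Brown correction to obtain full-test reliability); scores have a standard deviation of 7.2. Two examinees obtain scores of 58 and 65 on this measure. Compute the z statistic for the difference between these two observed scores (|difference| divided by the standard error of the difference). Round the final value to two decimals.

1.18

r_full = 2·0.491 / (1 + 0.491) ≈ 0.659
SEM = 7.200 × √(1 − 0.659) = 7.200 × √0.341 ≈ 7.200 × 0.584 ≈ 4.207
Standard error of the difference = 4.207·√2 ≈ 5.949
z = |58 − 65| / 5.949 = 7 / 5.949 ≈ 1.177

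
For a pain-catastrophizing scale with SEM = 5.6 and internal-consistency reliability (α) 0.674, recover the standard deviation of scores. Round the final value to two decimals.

σ = SEM·(1 − r)^(−1/2) ≈ 5.6×1.75142 ≈ 9.80797

9.81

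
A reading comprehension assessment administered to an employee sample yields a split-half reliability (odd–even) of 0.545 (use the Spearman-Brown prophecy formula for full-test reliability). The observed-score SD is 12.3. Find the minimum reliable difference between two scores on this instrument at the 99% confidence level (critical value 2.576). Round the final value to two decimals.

Spearman-Brown: r = 2(0.545) / (1 + 0.545) = 1.0900 / 1.5450 ≈ 0.7055
SEM = 12.3000·√(1 − 0.7055) ≈ 6.6749
Standard error of the difference = 6.6749·√2 ≈ 9.4398
Minimum reliable difference = 2.576 · SE_diff ≈ 2.576 · 9.4398 ≈ 24.3169

24.32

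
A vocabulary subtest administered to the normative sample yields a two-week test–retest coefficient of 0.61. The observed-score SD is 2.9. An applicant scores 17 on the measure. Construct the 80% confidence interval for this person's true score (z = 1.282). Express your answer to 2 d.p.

[14.68, 19.32]

SEM = 2.9000 · √(1 − 0.6100) = 2.9000 · √0.3900 ≈ 2.9000 · 0.6245 ≈ 1.8110
1.282 · SEM ≈ 2.3218
Interval: (14.6782, 19.3218)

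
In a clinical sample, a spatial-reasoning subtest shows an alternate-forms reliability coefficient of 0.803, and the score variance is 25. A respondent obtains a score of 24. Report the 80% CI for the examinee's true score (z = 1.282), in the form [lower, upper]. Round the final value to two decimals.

SD = √25 = 5.0000
SEM = 5.0000 * √(1 − 0.8030) = 5.0000 * √0.1970 ≈ 5.0000 * 0.4438 ≈ 2.2192
1.282 * SEM ≈ 2.8451
CI = 24 ± 2.8451 → [21.1549, 26.8451]

[21.15, 26.85]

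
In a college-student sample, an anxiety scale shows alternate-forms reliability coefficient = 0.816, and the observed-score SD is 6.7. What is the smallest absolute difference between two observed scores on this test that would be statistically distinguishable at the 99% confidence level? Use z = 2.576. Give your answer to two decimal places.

SEM = 6.7000*√(1 − 0.8160) ≈ 2.8740
Standard error of the difference = 2.8740·√2 ≈ 4.0644
Smallest detectable difference = 2.576*4.0644 ≈ 10.4699

10.47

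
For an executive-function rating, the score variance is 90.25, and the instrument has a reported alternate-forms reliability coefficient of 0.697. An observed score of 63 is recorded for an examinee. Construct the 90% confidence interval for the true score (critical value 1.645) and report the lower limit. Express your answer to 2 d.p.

54.40

SD = √90.25 ≈ 9.500
SEM = 9.500 * √(1 − 0.697) = 9.500 * √0.303 ≈ 9.500 * 0.550 ≈ 5.229
1.645 * SEM ≈ 8.602
Lower limit = 63 − 8.602 ≈ 54.398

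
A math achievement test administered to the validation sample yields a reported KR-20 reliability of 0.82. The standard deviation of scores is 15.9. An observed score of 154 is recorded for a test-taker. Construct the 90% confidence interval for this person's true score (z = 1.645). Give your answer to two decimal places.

[142.90, 165.10]

SEM = 15.9000 × √(1 − 0.8200) = 15.9000 × √0.1800 ≈ 15.9000 × 0.4243 ≈ 6.7458
Margin = 1.645 × 6.7458 ≈ 11.0968
90% CI: 154 ± 11.0968 = [142.9032, 165.0968]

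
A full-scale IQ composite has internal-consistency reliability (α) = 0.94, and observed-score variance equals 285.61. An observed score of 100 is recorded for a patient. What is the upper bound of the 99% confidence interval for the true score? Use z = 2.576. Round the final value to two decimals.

110.66

SD = √285.61 ≈ 16.900
SEM = 16.900 × √(1 − 0.940) = 16.900 × √0.060 ≈ 16.900 × 0.245 ≈ 4.140
2.576 × SEM ≈ 10.664
Upper limit = 100 + 10.664 ≈ 110.664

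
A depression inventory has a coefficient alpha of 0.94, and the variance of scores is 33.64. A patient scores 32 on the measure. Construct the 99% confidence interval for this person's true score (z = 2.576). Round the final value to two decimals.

SD = √33.64 = 5.80000
SEM = 5.80000×√(1 − 0.94000) ≃ 1.42070
2.576 × SEM ≃ 3.65973
99% CI: 32 ± 3.65973 = [28.34027, 35.65973]

[28.34, 35.66]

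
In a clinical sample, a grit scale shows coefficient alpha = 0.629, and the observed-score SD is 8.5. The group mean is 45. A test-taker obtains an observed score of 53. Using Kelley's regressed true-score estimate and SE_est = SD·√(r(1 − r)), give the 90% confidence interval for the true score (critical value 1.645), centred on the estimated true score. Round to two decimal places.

[43.28, 56.79]

T̂ = r·X + (1 − r)·M = 0.6290·53 + 0.3710·45 = 33.3370 + 16.6950 ≃ 50.0320
SE_est = SD · √(r(1 − r)) = 8.5000 · √0.2334 ≃ 8.5000 · 0.4831 ≃ 4.1061
CI = 50.0320 ± 1.645 · 4.1061 → [43.2774, 56.7866]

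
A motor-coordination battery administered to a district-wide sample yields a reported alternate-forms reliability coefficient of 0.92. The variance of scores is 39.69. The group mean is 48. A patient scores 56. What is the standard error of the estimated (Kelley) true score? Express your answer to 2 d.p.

σ = 39.69^(1/2) = 6.30000
SE_est = SD · √(r(1 − r)) = 6.30000 · √0.07360 ≃ 6.30000 · 0.27129 ≃ 1.70915

1.71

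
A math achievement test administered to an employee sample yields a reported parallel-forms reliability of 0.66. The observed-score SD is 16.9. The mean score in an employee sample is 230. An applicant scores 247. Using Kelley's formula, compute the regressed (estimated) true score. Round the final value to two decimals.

241.22

T̂ = 0.6600(247) + 0.3400(230) ≈ 241.2200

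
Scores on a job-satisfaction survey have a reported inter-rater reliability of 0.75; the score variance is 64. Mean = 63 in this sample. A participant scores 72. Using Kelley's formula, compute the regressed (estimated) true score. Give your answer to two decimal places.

T̂ = 0.7500(72) + 0.2500(63) ≈ 69.7500

69.75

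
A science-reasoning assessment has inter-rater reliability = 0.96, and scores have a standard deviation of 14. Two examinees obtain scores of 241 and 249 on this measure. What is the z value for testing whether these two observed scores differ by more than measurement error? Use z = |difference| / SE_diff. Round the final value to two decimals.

SEM = 14.000×√(1 − 0.960) ≈ 2.800
SE_diff = SEM × √2 ≈ 2.800 × 1.414 ≈ 3.960
z = |241 − 249| / 3.960 = 8 / 3.960 ≈ 2.020

2.02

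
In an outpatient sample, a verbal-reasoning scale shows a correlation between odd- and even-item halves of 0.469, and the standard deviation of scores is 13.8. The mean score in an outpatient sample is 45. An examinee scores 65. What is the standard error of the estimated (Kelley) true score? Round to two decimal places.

Spearman-Brown: r = 2(0.469) / (1 + 0.469) = 0.938 / 1.469 ≈ 0.639
SE_est = SD × √(r(1 − r)) = 13.800 × √0.231 ≈ 13.800 × 0.480 ≈ 6.630

6.63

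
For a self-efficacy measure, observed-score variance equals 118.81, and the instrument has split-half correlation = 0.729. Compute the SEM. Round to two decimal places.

σ = 118.81^(1/2) = 10.9000
Full-length reliability (Spearman-Brown) = 2(0.729)/(1+0.729) ≃ 0.8433
SEM = 10.9000 · √(1 − 0.8433) = 10.9000 · √0.1567 ≃ 10.9000 · 0.3959 ≃ 4.3153

4.32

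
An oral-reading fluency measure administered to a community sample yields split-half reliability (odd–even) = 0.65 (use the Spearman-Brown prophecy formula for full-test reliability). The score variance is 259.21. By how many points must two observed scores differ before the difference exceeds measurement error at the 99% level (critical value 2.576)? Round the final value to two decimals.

27.01

SD = √259.21 = 16.100
Full-length reliability (Spearman-Brown) = 2(0.65)/(1+0.65) ≈ 0.788
SEM = 16.100·√(1 − 0.788) ≈ 7.415
SE_diff = SEM · √2 ≈ 7.415 · 1.414 ≈ 10.487
Minimum reliable difference = 2.576 · SE_diff ≈ 2.576 · 10.487 ≈ 27.013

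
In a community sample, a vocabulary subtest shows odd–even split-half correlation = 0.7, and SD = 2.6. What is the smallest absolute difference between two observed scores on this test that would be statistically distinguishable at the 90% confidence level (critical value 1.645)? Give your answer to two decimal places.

Spearman-Brown: r = 2(0.7) / (1 + 0.7) = 1.40000 / 1.70000 ≈ 0.82353
SEM = 2.60000 × √(1 − 0.82353) = 2.60000 × √0.17647 ≈ 2.60000 × 0.42008 ≈ 1.09222
SE_diff = SEM × √2 ≈ 1.09222 × 1.41421 ≈ 1.54463
Smallest detectable difference = 1.645×1.54463 ≈ 2.54092

2.54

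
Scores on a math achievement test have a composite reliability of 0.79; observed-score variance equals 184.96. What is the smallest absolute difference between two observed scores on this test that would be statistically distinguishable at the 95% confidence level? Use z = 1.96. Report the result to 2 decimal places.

SD = √184.96 = 13.6000
The standard error of measurement is 13.6000·√(1 − 0.7900) ≃ 13.6000·0.4583 ≃ 6.2323.
SE_diff = √2 · SEM ≃ 8.8138
Smallest detectable difference = 1.96·8.8138 ≃ 17.2751

17.28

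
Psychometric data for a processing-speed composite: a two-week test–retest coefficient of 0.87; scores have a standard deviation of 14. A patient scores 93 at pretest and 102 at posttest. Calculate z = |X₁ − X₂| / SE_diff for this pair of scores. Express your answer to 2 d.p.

SEM = 14.000 * √(1 − 0.870) = 14.000 * √0.130 ≈ 14.000 * 0.361 ≈ 5.048
SE_diff = √2 * SEM ≈ 7.139
z = |93 − 102| / 7.139 = 9 / 7.139 ≈ 1.261

1.26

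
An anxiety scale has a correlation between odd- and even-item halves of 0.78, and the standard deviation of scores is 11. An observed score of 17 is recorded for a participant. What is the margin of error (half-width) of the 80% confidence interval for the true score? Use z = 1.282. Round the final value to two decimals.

Full-length reliability (Spearman-Brown) = 2(0.78)/(1+0.78) ≈ 0.8764
SEM = 11.0000 · √(1 − 0.8764) = 11.0000 · √0.1236 ≈ 11.0000 · 0.3516 ≈ 3.8672
1.282 · SEM ≈ 4.9577

4.96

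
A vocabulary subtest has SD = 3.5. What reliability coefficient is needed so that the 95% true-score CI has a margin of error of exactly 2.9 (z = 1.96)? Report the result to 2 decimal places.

0.82

Required SEM = 2.9 / 1.96 ≈ 1.480
Required reliability = 1 − (SEM/SD)² = 1 − 0.179 ≈ 0.821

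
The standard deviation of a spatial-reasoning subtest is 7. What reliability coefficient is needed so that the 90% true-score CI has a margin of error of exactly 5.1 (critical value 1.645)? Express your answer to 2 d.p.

Required SEM = 5.1 / 1.645 ≈ 3.10030
r = 1 − (SEM / SD)² = 1 − (3.10030 / 7)² ≈ 1 − 0.19616 ≈ 0.80384

0.80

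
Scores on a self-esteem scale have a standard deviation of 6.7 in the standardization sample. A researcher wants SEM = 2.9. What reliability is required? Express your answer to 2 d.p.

r = 1 − (SEM / SD)² = 1 − (2.900 / 6.7)² ≈ 1 − 0.187 ≈ 0.813

0.81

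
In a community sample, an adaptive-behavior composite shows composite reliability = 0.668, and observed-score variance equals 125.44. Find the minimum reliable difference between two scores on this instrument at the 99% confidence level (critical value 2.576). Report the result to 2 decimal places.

SD = √125.44 ≈ 11.200
SEM = 11.200×√(1 − 0.668) ≈ 6.453
SE_diff = SEM × √2 ≈ 6.453 × 1.414 ≈ 9.126
Minimum reliable difference = 2.576 × SE_diff ≈ 2.576 × 9.126 ≈ 23.510

23.51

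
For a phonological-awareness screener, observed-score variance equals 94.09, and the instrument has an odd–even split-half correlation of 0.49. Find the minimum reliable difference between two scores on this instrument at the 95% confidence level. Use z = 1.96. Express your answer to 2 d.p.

15.73

σ = 94.09^(1/2) = 9.700
Full-length reliability (Spearman-Brown) = 2(0.49)/(1+0.49) ≈ 0.658
SEM = 9.700*√(1 − 0.658) ≈ 5.675
SE_diff = SEM * √2 ≈ 5.675 * 1.414 ≈ 8.026
Smallest detectable difference = 1.96*8.026 ≈ 15.730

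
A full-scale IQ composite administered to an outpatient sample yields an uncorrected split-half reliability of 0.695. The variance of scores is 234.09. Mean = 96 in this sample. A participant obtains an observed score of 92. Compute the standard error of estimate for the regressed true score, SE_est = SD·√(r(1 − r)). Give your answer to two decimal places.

5.88

SD = √234.09 = 15.30000
r_full = 2·0.695 / (1 + 0.695) ≈ 0.82006
SE_est = SD × √(r(1 − r)) = 15.30000 × √0.14756 ≈ 15.30000 × 0.38414 ≈ 5.87732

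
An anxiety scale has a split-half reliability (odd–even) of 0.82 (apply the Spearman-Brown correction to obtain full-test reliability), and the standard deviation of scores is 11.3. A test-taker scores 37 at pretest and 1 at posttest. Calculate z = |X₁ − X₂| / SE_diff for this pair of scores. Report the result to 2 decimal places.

r_full = 2·0.82 / (1 + 0.82) ≈ 0.9011
The standard error of measurement is 11.3000·√(1 − 0.9011) ≈ 11.3000·0.3145 ≈ 3.5537.
SE_diff = √2 · SEM ≈ 5.0257
z = 36 / 5.0257 ≈ 7.1632

7.16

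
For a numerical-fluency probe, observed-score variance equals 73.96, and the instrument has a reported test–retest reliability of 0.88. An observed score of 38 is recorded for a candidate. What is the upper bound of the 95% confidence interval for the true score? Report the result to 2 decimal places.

43.84

SD = √73.96 ≈ 8.60000
SEM = 8.60000 × √(1 − 0.88000) = 8.60000 × √0.12000 ≈ 8.60000 × 0.34641 ≈ 2.97913
Margin = 1.96 × 2.97913 ≈ 5.83909
Upper bound: 38 + 5.83909 = 43.83909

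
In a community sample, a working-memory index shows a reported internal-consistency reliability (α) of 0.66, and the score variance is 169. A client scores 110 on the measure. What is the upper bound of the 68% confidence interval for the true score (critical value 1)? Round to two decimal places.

SD = √169 = 13.00000
The standard error of measurement is 13.00000·√(1 − 0.66000) ≈ 13.00000·0.58310 ≈ 7.58024.
Margin = 1 · 7.58024 ≈ 7.58024
Upper bound: 110 + 7.58024 = 117.58024

117.58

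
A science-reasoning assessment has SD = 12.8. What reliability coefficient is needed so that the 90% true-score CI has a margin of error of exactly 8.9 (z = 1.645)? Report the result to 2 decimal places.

SEM needed = half-width / z = 8.9/1.645 ≈ 5.4103
r = 1 − (SEM / SD)² = 1 − (5.4103 / 12.8)² ≈ 1 − 0.1787 ≈ 0.8213

0.82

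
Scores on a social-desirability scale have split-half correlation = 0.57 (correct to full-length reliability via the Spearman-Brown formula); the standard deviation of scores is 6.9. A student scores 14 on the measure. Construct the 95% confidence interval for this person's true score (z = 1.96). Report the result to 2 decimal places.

[6.92, 21.08]

Full-length reliability (Spearman-Brown) = 2(0.57)/(1+0.57) ≈ 0.7261
SEM = 6.9000*√(1 − 0.7261) ≈ 3.6110
1.96 * SEM ≈ 7.0777
95% CI: 14 ± 7.0777 = [6.9223, 21.0777]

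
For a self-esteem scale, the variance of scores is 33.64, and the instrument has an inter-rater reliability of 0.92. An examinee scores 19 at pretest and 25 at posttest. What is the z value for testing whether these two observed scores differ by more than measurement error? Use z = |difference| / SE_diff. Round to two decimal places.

2.59

SD = √33.64 ≈ 5.8000
SEM = 5.8000 * √(1 − 0.9200) = 5.8000 * √0.0800 ≈ 5.8000 * 0.2828 ≈ 1.6405
SE_diff = √2 * SEM ≈ 2.3200
z = |19 − 25| / 2.3200 = 6 / 2.3200 ≈ 2.5862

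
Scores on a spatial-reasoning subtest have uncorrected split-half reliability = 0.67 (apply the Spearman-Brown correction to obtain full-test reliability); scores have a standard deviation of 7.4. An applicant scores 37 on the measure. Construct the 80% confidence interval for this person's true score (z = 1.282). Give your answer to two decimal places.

Spearman-Brown: r = 2(0.67) / (1 + 0.67) = 1.340 / 1.670 ≈ 0.802
SEM = 7.400×√(1 − 0.802) ≈ 3.290
Half-width = 1.282×3.290 ≈ 4.217
Interval: (32.783, 41.217)

[32.78, 41.22]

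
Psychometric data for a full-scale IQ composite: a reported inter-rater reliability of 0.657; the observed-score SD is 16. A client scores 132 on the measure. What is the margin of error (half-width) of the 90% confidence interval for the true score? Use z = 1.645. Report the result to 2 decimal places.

SEM = 16.00000·√(1 − 0.65700) ≈ 9.37059
Half-width = 1.645·9.37059 ≈ 15.41462

15.41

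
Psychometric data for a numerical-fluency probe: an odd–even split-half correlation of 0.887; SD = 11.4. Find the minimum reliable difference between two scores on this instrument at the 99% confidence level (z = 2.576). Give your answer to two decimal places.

Spearman-Brown: r = 2(0.887) / (1 + 0.887) = 1.7740 / 1.8870 ≈ 0.9401
The standard error of measurement is 11.4000·√(1 − 0.9401) ≈ 11.4000·0.2447 ≈ 2.7897.
SE_diff = SEM · √2 ≈ 2.7897 · 1.4142 ≈ 3.9452
Smallest detectable difference = 2.576·3.9452 ≈ 10.1629

10.16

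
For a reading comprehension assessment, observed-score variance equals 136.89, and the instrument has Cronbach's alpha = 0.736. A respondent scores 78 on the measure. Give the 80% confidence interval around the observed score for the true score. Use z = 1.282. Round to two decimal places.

[70.29, 85.71]

σ = 136.89^(1/2) = 11.70000
The standard error of measurement is 11.70000·√(1 − 0.73600) ≃ 11.70000·0.51381 ≃ 6.01157.
1.282 · SEM ≃ 7.70683
Interval: (70.29317, 85.70683)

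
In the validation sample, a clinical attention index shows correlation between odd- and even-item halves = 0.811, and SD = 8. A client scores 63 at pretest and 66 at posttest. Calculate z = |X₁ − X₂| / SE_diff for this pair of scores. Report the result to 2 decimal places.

0.82

Spearman-Brown: r = 2(0.811) / (1 + 0.811) = 1.6220 / 1.8110 ≈ 0.8956
SEM = 8.0000 · √(1 − 0.8956) = 8.0000 · √0.1044 ≈ 8.0000 · 0.3231 ≈ 2.5844
Standard error of the difference = 2.5844·√2 ≈ 3.6549
z = 3 / 3.6549 ≈ 0.8208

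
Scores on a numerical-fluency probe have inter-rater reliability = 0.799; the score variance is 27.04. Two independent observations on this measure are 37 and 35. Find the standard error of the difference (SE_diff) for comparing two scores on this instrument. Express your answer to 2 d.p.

SD = √27.04 ≈ 5.200
The standard error of measurement is 5.200×√(1 − 0.799) ≈ 5.200×0.448 ≈ 2.331.
Standard error of the difference = 2.331·√2 ≈ 3.297

3.30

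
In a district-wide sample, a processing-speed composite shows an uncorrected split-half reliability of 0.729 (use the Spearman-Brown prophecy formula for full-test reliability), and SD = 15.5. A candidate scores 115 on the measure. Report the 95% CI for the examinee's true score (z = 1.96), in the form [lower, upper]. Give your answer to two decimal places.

[102.97, 127.03]

r_full = 2·0.729 / (1 + 0.729) ≈ 0.84326
SEM = 15.50000*√(1 − 0.84326) ≈ 6.13647
Margin = 1.96 * 6.13647 ≈ 12.02749
Interval: (102.97251, 127.02749)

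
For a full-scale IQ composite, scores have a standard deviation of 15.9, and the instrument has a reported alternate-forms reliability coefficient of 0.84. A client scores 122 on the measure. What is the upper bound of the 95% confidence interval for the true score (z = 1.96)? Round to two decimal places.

The standard error of measurement is 15.900*√(1 − 0.840) ≈ 15.900*0.400 ≈ 6.360.
Margin = 1.96 * 6.360 ≈ 12.466
Upper limit = 122 + 12.466 ≈ 134.466

134.47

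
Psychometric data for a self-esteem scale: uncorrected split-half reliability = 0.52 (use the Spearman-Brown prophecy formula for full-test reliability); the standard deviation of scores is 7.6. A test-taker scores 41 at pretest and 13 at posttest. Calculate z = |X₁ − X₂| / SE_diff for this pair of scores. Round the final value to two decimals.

Spearman-Brown: r = 2(0.52) / (1 + 0.52) = 1.040 / 1.520 ≈ 0.684
The standard error of measurement is 7.600*√(1 − 0.684) ≈ 7.600*0.562 ≈ 4.271.
SE_diff = √2 * SEM ≈ 6.040
z = 28 / 6.040 ≈ 4.636

4.64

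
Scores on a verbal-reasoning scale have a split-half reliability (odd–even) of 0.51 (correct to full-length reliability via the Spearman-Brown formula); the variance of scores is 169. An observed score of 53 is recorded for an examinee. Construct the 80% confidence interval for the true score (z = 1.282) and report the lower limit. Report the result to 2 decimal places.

SD = √169 = 13.0000
Spearman-Brown: r = 2(0.51) / (1 + 0.51) = 1.0200 / 1.5100 ≃ 0.6755
SEM = 13.0000 * √(1 − 0.6755) = 13.0000 * √0.3245 ≃ 13.0000 * 0.5697 ≃ 7.4055
Half-width = 1.282*7.4055 ≃ 9.4938
Lower bound: 53 − 9.4938 = 43.5062

43.51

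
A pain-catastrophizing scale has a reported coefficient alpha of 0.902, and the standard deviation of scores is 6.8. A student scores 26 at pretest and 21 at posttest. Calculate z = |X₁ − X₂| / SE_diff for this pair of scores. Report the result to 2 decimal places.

1.66

The standard error of measurement is 6.800·√(1 − 0.902) ≃ 6.800·0.313 ≃ 2.129.
SE_diff = SEM · √2 ≃ 2.129 · 1.414 ≃ 3.010
z = 5 / 3.010 ≃ 1.661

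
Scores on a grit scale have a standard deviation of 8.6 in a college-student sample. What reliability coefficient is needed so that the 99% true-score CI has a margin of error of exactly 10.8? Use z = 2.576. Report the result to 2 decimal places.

SEM needed = half-width / z = 10.8/2.576 ≈ 4.19255
Required reliability = 1 − (SEM/SD)² = 1 − 0.23766 ≈ 0.76234

0.76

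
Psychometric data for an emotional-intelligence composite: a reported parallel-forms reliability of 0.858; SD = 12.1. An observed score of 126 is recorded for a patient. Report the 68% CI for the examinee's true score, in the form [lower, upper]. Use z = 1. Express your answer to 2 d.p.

SEM = 12.1000·√(1 − 0.8580) ≈ 4.5596
1 · SEM ≈ 4.5596
68% CI: 126 ± 4.5596 = [121.4404, 130.5596]

[121.44, 130.56]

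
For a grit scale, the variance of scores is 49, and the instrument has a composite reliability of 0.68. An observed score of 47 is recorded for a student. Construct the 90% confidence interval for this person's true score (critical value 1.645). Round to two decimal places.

[40.49, 53.51]

σ = 49^(1/2) = 7.00000
SEM = 7.00000 · √(1 − 0.68000) = 7.00000 · √0.32000 ≈ 7.00000 · 0.56569 ≈ 3.95980
Half-width = 1.645·3.95980 ≈ 6.51387
90% CI: 47 ± 6.51387 = [40.48613, 53.51387]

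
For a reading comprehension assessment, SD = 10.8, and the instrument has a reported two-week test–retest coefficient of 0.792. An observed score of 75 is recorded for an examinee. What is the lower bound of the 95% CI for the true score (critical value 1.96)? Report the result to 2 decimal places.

65.35

SEM = 10.8000*√(1 − 0.7920) ≈ 4.9256
Margin = 1.96 * 4.9256 ≈ 9.6541
Lower limit = 75 − 9.6541 ≈ 65.3459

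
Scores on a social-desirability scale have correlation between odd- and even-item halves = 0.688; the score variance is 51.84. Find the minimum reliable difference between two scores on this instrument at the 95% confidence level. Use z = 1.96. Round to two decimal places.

8.58

σ = 51.84^(1/2) = 7.200
r_full = 2·0.688 / (1 + 0.688) ≈ 0.815
SEM = 7.200 × √(1 − 0.815) = 7.200 × √0.185 ≈ 7.200 × 0.430 ≈ 3.095
SE_diff = SEM × √2 ≈ 3.095 × 1.414 ≈ 4.378
Minimum reliable difference = 1.96 × SE_diff ≈ 1.96 × 4.378 ≈ 8.580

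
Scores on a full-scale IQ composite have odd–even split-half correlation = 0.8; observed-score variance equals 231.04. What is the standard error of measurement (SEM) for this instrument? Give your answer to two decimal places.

5.07

SD = √231.04 ≈ 15.200
r_full = 2·0.8 / (1 + 0.8) ≈ 0.889
The standard error of measurement is 15.200·√(1 − 0.889) ≈ 15.200·0.333 ≈ 5.067.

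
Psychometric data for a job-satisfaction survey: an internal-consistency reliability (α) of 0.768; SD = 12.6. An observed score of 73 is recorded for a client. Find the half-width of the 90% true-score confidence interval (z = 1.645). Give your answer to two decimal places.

9.98

SEM = 12.6000 · √(1 − 0.7680) = 12.6000 · √0.2320 ≈ 12.6000 · 0.4817 ≈ 6.0690
1.645 · SEM ≈ 9.9834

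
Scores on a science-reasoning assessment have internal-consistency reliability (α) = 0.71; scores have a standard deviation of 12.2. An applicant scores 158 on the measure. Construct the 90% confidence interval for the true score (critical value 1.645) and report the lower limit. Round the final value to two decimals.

The standard error of measurement is 12.2000·√(1 − 0.7100) ≈ 12.2000·0.5385 ≈ 6.5699.
Margin = 1.645 · 6.5699 ≈ 10.8075
Lower limit = 158 − 10.8075 ≈ 147.1925

147.19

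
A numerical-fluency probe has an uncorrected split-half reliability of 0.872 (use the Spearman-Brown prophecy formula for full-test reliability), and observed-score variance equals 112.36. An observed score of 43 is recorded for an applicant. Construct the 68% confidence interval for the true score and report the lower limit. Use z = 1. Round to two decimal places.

SD = √112.36 ≈ 10.6000
Full-length reliability (Spearman-Brown) = 2(0.872)/(1+0.872) ≈ 0.9316
SEM = 10.6000 * √(1 − 0.9316) = 10.6000 * √0.0684 ≈ 10.6000 * 0.2615 ≈ 2.7718
Margin = 1 * 2.7718 ≈ 2.7718
Lower limit = 43 − 2.7718 ≈ 40.2282

40.23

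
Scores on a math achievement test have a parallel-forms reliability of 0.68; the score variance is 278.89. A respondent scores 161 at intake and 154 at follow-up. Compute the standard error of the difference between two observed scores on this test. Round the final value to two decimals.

SD = √278.89 ≃ 16.7000
SEM = 16.7000 × √(1 − 0.6800) = 16.7000 × √0.3200 ≃ 16.7000 × 0.5657 ≃ 9.4469
SE_diff = SEM × √2 ≃ 9.4469 × 1.4142 ≃ 13.3600

13.36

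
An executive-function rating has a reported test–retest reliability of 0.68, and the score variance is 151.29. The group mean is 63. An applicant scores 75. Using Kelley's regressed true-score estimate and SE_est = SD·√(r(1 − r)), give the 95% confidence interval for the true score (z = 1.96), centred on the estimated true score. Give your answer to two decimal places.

[59.91, 82.41]

SD = √151.29 ≈ 12.300
T̂ = r·X + (1 − r)·M = 0.680×75 + 0.320×63 = 51.000 + 20.160 ≈ 71.160
SE_est = SD × √(r(1 − r)) = 12.300 × √0.218 ≈ 12.300 × 0.466 ≈ 5.738
CI = 71.160 ± 1.96 × 5.738 → [59.914, 82.406]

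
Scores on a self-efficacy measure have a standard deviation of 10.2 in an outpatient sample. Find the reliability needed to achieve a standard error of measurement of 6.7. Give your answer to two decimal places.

0.57

Required reliability = 1 − (SEM/SD)² = 1 − 0.431 ≈ 0.569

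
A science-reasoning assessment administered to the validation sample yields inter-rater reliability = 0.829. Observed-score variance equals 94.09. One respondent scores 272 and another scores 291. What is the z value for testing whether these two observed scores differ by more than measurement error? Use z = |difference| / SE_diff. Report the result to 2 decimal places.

3.35

σ = 94.09^(1/2) = 9.7000
SEM = 9.7000 * √(1 − 0.8290) = 9.7000 * √0.1710 ≈ 9.7000 * 0.4135 ≈ 4.0112
Standard error of the difference = 4.0112·√2 ≈ 5.6726
z = 19 / 5.6726 ≈ 3.3494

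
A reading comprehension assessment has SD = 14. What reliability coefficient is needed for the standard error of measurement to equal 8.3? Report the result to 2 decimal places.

r = 1 − (8.3000/14)² ≈ 1 − 0.3515 ≈ 0.6485

0.65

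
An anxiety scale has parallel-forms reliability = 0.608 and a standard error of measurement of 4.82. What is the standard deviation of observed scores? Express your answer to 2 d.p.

7.70

SD = SEM / √(1 − r) = 4.82 / √0.3920 ≈ 4.82 / 0.6261 ≈ 7.6985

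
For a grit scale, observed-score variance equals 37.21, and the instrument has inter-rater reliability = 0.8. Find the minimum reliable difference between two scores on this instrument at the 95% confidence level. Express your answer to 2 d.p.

SD = √37.21 = 6.1000
SEM = 6.1000 · √(1 − 0.8000) = 6.1000 · √0.2000 ≈ 6.1000 · 0.4472 ≈ 2.7280
SE_diff = SEM · √2 ≈ 2.7280 · 1.4142 ≈ 3.8580
Minimum reliable difference = 1.96 · SE_diff ≈ 1.96 · 3.8580 ≈ 7.5616

7.56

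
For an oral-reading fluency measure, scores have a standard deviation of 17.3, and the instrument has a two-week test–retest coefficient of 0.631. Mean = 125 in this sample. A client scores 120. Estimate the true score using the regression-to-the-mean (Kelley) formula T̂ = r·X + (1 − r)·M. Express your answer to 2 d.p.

T̂ = 0.631(120) + 0.369(125) ≈ 121.845

121.85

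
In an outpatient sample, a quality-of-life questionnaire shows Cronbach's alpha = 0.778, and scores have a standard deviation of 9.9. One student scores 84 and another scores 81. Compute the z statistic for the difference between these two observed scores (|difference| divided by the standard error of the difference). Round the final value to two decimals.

0.45

SEM = 9.9000×√(1 − 0.7780) ≈ 4.6646
SE_diff = SEM × √2 ≈ 4.6646 × 1.4142 ≈ 6.5967
z = |84 − 81| / 6.5967 = 3 / 6.5967 ≈ 0.4548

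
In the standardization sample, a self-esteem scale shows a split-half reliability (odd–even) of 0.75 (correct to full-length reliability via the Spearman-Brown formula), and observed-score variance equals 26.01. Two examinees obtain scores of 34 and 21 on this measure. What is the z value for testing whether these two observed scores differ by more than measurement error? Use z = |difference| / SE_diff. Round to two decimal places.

σ = 26.01^(1/2) = 5.100
Full-length reliability (Spearman-Brown) = 2(0.75)/(1+0.75) ≈ 0.857
SEM = 5.100 * √(1 − 0.857) = 5.100 * √0.143 ≈ 5.100 * 0.378 ≈ 1.928
Standard error of the difference = 1.928·√2 ≈ 2.726
z = 13 / 2.726 ≈ 4.769

4.77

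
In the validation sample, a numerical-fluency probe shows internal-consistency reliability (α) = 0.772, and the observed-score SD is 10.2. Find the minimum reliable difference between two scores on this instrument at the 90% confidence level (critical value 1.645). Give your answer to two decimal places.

11.33

SEM = 10.200*√(1 − 0.772) ≈ 4.870
Standard error of the difference = 4.870·√2 ≈ 6.888
Minimum reliable difference = 1.645 * SE_diff ≈ 1.645 * 6.888 ≈ 11.330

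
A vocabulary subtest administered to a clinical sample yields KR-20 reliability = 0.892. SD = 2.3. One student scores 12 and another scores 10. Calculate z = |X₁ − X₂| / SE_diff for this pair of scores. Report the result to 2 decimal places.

SEM = 2.300 · √(1 − 0.892) = 2.300 · √0.108 ≈ 2.300 · 0.329 ≈ 0.756
Standard error of the difference = 0.756·√2 ≈ 1.069
z = 2 / 1.069 ≈ 1.871

1.87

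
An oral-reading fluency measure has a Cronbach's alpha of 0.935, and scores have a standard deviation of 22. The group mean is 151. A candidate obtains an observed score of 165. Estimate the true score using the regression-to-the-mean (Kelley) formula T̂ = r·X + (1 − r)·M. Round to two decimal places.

164.09

T̂ = r·X + (1 − r)·M = 0.9350*165 + 0.0650*151 = 154.2750 + 9.8150 ≈ 164.0900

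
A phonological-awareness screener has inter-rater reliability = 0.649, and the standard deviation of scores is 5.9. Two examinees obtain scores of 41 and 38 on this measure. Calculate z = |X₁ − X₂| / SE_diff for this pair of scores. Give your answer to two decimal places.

0.61

SEM = 5.900 * √(1 − 0.649) = 5.900 * √0.351 ≈ 5.900 * 0.592 ≈ 3.495
SE_diff = SEM * √2 ≈ 3.495 * 1.414 ≈ 4.943
z = 3 / 4.943 ≈ 0.607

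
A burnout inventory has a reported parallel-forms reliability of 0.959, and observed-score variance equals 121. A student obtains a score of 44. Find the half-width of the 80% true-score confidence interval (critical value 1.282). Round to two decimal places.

2.86

SD = √121 ≃ 11.000
SEM = 11.000 * √(1 − 0.959) = 11.000 * √0.041 ≃ 11.000 * 0.202 ≃ 2.227
1.282 * SEM ≃ 2.855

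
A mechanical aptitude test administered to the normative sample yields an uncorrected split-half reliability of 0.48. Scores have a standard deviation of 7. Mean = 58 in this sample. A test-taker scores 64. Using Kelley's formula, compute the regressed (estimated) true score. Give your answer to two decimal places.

Full-length reliability (Spearman-Brown) = 2(0.48)/(1+0.48) ≈ 0.6486
Estimated true score = 0.6486×64 + (1 − 0.6486)×58 ≈ 61.8919

61.89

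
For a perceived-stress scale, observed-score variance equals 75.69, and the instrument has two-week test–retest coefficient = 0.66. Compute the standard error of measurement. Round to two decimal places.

σ = 75.69^(1/2) = 8.700
SEM = 8.700*√(1 − 0.660) ≃ 5.073

5.07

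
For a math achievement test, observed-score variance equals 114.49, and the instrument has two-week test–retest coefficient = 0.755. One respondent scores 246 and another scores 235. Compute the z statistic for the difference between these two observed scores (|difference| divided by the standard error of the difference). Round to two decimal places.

SD = √114.49 ≈ 10.7000
SEM = 10.7000×√(1 − 0.7550) ≈ 5.2962
SE_diff = SEM × √2 ≈ 5.2962 × 1.4142 ≈ 7.4900
z = 11 / 7.4900 ≈ 1.4686

1.47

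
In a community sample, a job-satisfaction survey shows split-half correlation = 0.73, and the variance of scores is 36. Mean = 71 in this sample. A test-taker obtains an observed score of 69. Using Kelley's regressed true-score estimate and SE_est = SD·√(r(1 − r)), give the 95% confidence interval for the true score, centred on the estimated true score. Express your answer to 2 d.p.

σ = 36^(1/2) = 6.000
Spearman-Brown: r = 2(0.73) / (1 + 0.73) = 1.460 / 1.730 ≃ 0.844
T̂ = r·X + (1 − r)·M = 0.844·69 + 0.156·71 ≃ 58.231 + 11.081 ≃ 69.312
SE_est = SD · √(r(1 − r)) = 6.000 · √0.132 ≃ 6.000 · 0.363 ≃ 2.178
CI = 69.312 ± 1.96 · 2.178 → [65.044, 73.580]

[65.04, 73.58]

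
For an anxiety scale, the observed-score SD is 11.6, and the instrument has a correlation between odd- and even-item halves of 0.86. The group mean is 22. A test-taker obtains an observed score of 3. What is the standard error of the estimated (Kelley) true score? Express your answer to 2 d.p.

r_full = 2·0.86 / (1 + 0.86) ≈ 0.92473
SE_est = 11.60000·√[r(1 − r)] ≈ 3.06037

3.06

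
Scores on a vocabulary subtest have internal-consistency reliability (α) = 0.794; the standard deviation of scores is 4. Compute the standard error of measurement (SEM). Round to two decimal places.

1.82

SEM = 4.000 · √(1 − 0.794) = 4.000 · √0.206 ≈ 4.000 · 0.454 ≈ 1.815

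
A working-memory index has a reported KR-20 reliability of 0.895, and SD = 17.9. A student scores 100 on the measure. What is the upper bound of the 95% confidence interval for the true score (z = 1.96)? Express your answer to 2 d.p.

111.37

The standard error of measurement is 17.90000·√(1 − 0.89500) ≈ 17.90000·0.32404 ≈ 5.80026.
Half-width = 1.96·5.80026 ≈ 11.36852
Upper limit = 100 + 11.36852 ≈ 111.36852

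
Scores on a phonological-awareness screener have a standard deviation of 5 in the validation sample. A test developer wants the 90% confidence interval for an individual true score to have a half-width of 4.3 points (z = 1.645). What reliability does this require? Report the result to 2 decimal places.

SEM needed = half-width / z = 4.3/1.645 ≈ 2.6140
r = 1 − (SEM / SD)² = 1 − (2.6140 / 5)² ≈ 1 − 0.2733 ≈ 0.7267

0.73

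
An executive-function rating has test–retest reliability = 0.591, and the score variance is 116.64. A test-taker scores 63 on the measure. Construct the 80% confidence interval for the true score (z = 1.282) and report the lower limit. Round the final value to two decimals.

54.15

SD = √116.64 = 10.8000
The standard error of measurement is 10.8000×√(1 − 0.5910) ≈ 10.8000×0.6395 ≈ 6.9069.
Margin = 1.282 × 6.9069 ≈ 8.8547
Lower limit = 63 − 8.8547 ≈ 54.1453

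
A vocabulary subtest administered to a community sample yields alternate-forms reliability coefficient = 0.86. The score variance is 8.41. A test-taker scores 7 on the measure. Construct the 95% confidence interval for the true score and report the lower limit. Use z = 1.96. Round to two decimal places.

4.87

SD = √8.41 = 2.90000
SEM = 2.90000 · √(1 − 0.86000) = 2.90000 · √0.14000 ≈ 2.90000 · 0.37417 ≈ 1.08508
1.96 · SEM ≈ 2.12676
Lower limit = 7 − 2.12676 ≈ 4.87324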